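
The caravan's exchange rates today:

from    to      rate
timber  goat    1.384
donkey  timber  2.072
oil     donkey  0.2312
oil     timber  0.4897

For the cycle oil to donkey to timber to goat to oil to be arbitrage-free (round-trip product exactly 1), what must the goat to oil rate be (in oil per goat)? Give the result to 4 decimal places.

1.5083

Known legs of the cycle: 0.2312 × 2.072 × 1.384 = 0.6630002176
For no arbitrage the full-cycle product must be 1, so the missing rate is 1 / 0.6630002176 ≈ 1.508295.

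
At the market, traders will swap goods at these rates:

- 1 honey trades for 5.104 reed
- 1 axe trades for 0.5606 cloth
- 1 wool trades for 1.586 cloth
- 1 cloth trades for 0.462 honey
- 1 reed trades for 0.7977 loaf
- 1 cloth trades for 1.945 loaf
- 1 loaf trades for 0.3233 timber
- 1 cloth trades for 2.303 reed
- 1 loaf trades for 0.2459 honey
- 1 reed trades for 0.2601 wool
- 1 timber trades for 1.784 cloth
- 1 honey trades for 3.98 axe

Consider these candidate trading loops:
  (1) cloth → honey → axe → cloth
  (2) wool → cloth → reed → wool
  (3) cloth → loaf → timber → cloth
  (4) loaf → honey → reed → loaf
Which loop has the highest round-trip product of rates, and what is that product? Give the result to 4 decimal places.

1.1218

(1) 0.462 × 3.98 × 0.5606 = 1.03081
(2) 1.586 × 2.303 × 0.2601 = 0.95003
(3) 1.945 × 0.3233 × 1.784 = 1.12181
(4) 0.2459 × 5.104 × 0.7977 = 1.00117
Highest is cycle (3) at 1.1218 (>1, arbitrage).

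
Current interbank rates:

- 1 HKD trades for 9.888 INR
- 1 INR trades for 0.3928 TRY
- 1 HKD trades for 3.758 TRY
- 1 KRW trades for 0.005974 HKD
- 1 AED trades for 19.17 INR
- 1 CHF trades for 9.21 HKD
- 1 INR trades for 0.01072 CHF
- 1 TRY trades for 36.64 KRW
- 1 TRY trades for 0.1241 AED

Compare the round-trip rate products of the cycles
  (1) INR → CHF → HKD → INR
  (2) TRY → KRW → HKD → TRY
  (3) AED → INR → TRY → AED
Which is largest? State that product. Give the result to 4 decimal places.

0.9763

(1) 0.01072 × 9.21 × 9.888 = 0.97625
(2) 36.64 × 0.005974 × 3.758 = 0.82258
(3) 19.17 × 0.3928 × 0.1241 = 0.93447
Highest is cycle (1) at 0.9763 (≤1, no arbitrage).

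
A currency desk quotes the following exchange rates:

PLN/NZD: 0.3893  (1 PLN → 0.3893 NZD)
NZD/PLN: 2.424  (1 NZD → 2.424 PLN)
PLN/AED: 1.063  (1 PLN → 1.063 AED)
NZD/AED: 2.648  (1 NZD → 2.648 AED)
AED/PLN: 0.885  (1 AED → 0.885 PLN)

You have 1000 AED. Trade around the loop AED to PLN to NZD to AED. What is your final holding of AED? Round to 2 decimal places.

912.32

1000 AED × 0.885 = 885 PLN
885 PLN × 0.3893 = 344.5305 NZD
344.5305 NZD × 2.648 = 912.316764 AED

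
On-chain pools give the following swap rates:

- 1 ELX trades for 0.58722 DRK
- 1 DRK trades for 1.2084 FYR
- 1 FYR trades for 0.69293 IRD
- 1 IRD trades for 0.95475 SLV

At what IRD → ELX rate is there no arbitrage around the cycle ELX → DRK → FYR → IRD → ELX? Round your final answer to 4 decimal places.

2.0338

Known legs of the cycle: 0.58722 × 1.2084 × 0.69293 = 0.49170080529864
For no arbitrage the full-cycle product must be 1, so the missing rate is 1 / 0.49170080529864 ≈ 2.033757.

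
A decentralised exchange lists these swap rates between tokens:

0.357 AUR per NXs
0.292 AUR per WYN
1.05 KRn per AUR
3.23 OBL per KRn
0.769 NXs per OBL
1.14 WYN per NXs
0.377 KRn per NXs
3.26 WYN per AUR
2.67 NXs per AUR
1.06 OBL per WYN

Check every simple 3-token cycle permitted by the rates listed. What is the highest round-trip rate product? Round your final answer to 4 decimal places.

0.9364

NXs→KRn→OBL→NXs: 0.377 × 3.23 × 0.769 = 0.93642
WYN→OBL→NXs→WYN: 1.06 × 0.769 × 1.14 = 0.92926
WYN→AUR→NXs→WYN: 0.292 × 2.67 × 1.14 = 0.88879
Maximum is NXs→KRn→OBL→NXs at 0.9364; no arbitrage — every cycle loses value.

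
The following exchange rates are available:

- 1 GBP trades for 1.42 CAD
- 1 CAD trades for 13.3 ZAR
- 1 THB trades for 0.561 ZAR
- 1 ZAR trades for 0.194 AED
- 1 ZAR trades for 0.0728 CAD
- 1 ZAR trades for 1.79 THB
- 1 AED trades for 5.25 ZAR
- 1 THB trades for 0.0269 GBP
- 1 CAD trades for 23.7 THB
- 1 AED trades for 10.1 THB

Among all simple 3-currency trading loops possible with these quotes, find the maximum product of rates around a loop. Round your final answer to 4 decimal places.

THB→ZAR→AED→THB: 0.561 × 0.194 × 10.1 = 1.09922
THB→ZAR→CAD→THB: 0.561 × 0.0728 × 23.7 = 0.96793
THB→GBP→CAD→THB: 0.0269 × 1.42 × 23.7 = 0.90529
Maximum is THB→ZAR→AED→THB at 1.0992; arbitrage exists.

1.0992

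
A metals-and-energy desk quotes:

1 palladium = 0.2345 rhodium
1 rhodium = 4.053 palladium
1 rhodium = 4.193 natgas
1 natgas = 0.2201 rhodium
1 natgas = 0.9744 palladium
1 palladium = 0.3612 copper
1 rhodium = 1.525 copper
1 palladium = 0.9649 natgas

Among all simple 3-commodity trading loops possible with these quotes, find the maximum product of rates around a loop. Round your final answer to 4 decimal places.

0.9581

natgas→palladium→rhodium→natgas: 0.9744 × 0.2345 × 4.193 = 0.95809
natgas→rhodium→palladium→natgas: 0.2201 × 4.053 × 0.9649 = 0.86075
Maximum is natgas→palladium→rhodium→natgas at 0.9581; no arbitrage — every cycle loses value.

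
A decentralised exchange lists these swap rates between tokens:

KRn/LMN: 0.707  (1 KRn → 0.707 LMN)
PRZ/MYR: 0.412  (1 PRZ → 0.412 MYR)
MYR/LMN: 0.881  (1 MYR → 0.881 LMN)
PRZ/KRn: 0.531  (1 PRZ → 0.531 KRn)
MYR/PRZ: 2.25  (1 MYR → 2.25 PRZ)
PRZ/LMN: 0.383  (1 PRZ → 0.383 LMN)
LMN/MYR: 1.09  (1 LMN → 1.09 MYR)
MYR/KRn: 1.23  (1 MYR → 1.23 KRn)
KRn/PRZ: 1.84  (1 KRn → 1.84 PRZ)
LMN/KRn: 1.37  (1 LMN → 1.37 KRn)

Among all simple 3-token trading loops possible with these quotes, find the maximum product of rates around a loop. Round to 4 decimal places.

PRZ→LMN→KRn→PRZ: 0.383 × 1.37 × 1.84 = 0.96547
KRn→LMN→MYR→KRn: 0.707 × 1.09 × 1.23 = 0.94787
PRZ→LMN→MYR→PRZ: 0.383 × 1.09 × 2.25 = 0.93931
PRZ→MYR→KRn→PRZ: 0.412 × 1.23 × 1.84 = 0.93244
Maximum is PRZ→LMN→KRn→PRZ at 0.9655; no arbitrage — every cycle loses value.

0.9655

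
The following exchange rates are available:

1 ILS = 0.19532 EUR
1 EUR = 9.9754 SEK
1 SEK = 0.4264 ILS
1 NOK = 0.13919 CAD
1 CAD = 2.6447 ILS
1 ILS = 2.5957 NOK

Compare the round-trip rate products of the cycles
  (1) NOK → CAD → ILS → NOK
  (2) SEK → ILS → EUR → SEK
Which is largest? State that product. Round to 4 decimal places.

(1) 0.13919 × 2.6447 × 2.5957 = 0.95552
(2) 0.4264 × 0.19532 × 9.9754 = 0.83080
Highest is cycle (1) at 0.9555 (≤1, no arbitrage).

0.9555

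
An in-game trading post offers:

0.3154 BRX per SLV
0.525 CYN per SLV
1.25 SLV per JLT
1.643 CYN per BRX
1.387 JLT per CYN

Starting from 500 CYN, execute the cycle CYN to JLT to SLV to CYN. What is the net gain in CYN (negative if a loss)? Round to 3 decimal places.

500 CYN × 1.387 = 693.5 JLT
693.5 JLT × 1.25 = 866.875 SLV
866.875 SLV × 0.525 = 455.109375 CYN
Net change: 455.109375 − 500 = -44.890625 CYN

-44.891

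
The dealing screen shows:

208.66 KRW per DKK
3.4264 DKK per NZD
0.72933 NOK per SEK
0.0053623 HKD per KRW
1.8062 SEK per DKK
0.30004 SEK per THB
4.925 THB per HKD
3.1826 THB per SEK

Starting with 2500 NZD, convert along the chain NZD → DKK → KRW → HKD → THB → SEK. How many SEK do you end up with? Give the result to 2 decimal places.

2500 NZD × 3.4264 = 8566 DKK
8566 DKK × 208.66 = 1787381.56 KRW
1787381.56 KRW × 0.0053623 = 9584.476139188 HKD
9584.476139188 HKD × 4.925 = 47203.5449855009 THB
47203.5449855009 THB × 0.30004 = 14162.951637449690036 SEK

14162.95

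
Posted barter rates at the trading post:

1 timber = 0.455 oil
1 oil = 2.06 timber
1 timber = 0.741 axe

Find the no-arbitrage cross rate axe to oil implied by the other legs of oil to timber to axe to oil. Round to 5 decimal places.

0.65511

Known legs of the cycle: 2.06 × 0.741 = 1.52646
For no arbitrage the full-cycle product must be 1, so the missing rate is 1 / 1.52646 ≈ 0.6551105.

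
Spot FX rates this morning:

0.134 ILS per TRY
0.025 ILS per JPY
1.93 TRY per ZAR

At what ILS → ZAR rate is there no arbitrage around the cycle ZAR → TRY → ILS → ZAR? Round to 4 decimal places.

Known legs of the cycle: 1.93 × 0.134 = 0.25862
For no arbitrage the full-cycle product must be 1, so the missing rate is 1 / 0.25862 ≈ 3.866677.

3.8667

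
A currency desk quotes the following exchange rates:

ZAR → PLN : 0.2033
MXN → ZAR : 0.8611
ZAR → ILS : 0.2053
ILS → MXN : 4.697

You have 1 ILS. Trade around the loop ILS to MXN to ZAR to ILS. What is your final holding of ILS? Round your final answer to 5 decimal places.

0.83035

1 ILS × 4.697 = 4.697 MXN
4.697 MXN × 0.8611 = 4.0445867 ZAR
4.0445867 ZAR × 0.2053 = 0.83035364951 ILS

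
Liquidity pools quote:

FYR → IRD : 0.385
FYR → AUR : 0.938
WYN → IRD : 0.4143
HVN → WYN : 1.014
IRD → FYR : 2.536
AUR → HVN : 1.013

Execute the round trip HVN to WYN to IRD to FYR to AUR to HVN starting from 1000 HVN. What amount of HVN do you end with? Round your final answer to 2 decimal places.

1000 HVN × 1.014 = 1014 WYN
1014 WYN × 0.4143 = 420.1002 IRD
420.1002 IRD × 2.536 = 1065.3741072 FYR
1065.3741072 FYR × 0.938 = 999.3209125536 AUR
999.3209125536 AUR × 1.013 = 1012.3120844167968 HVN

1012.31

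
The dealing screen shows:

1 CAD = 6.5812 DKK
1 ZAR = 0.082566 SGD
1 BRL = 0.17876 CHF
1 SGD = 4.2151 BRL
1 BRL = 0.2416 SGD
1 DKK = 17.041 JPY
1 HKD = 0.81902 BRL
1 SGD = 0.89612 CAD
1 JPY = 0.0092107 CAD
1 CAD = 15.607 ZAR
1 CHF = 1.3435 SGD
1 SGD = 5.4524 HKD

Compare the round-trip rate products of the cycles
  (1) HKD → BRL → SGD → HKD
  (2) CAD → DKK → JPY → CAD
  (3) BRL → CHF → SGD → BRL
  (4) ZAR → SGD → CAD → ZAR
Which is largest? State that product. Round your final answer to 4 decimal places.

1.1547

(1) 0.81902 × 0.2416 × 5.4524 = 1.07889
(2) 6.5812 × 17.041 × 0.0092107 = 1.03298
(3) 0.17876 × 1.3435 × 4.2151 = 1.01232
(4) 0.082566 × 0.89612 × 15.607 = 1.15475
Highest is cycle (4) at 1.1547 (>1, arbitrage).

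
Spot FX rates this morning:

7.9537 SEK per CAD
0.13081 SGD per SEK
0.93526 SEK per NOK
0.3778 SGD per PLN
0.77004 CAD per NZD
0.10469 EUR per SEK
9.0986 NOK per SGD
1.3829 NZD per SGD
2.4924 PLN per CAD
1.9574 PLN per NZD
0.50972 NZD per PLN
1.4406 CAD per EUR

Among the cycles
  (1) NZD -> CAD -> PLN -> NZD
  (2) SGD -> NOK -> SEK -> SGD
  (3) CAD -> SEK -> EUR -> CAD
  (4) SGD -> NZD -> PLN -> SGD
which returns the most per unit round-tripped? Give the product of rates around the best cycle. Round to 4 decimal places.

1.1995

(1) 0.77004 × 2.4924 × 0.50972 = 0.97828
(2) 9.0986 × 0.93526 × 0.13081 = 1.11314
(3) 7.9537 × 0.10469 × 1.4406 = 1.19955
(4) 1.3829 × 1.9574 × 0.3778 = 1.02266
Highest is cycle (3) at 1.1995 (>1, arbitrage).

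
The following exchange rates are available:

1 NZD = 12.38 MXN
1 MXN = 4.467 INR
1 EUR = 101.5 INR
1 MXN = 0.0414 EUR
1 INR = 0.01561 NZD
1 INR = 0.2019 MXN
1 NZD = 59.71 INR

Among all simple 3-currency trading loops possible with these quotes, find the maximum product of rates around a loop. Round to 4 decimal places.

0.8633

MXN→INR→NZD→MXN: 4.467 × 0.01561 × 12.38 = 0.86326
MXN→EUR→INR→MXN: 0.0414 × 101.5 × 0.2019 = 0.84840
Maximum is MXN→INR→NZD→MXN at 0.8633; no arbitrage — every cycle loses value.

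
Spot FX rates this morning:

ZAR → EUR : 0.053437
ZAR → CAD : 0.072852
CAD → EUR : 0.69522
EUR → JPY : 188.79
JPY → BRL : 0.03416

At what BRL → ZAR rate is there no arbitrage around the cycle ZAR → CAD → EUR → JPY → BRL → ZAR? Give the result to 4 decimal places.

3.0615

Known legs of the cycle: 0.072852 × 0.69522 × 188.79 × 0.03416 = 0.326633394858878016
For no arbitrage the full-cycle product must be 1, so the missing rate is 1 / 0.326633394858878016 ≈ 3.061536.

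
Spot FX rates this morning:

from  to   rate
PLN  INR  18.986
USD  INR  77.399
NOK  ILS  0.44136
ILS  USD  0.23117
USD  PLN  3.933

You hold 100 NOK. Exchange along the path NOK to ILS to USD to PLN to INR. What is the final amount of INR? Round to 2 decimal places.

761.87

100 NOK × 0.44136 = 44.136 ILS
44.136 ILS × 0.23117 = 10.20291912 USD
10.20291912 USD × 3.933 = 40.12808089896 PLN
40.12808089896 PLN × 18.986 = 761.87174394765456 INR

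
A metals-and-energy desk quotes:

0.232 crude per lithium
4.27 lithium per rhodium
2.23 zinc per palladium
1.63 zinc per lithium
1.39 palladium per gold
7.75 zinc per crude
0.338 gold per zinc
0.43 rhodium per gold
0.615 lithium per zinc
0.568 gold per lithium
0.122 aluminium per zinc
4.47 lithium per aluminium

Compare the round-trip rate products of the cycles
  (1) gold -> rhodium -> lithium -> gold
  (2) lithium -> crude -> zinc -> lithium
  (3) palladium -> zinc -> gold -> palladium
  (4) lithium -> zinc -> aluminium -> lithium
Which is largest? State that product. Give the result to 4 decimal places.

1.1058

(1) 0.43 × 4.27 × 0.568 = 1.04290
(2) 0.232 × 7.75 × 0.615 = 1.10577
(3) 2.23 × 0.338 × 1.39 = 1.04770
(4) 1.63 × 0.122 × 4.47 = 0.88890
Highest is cycle (2) at 1.1058 (>1, arbitrage).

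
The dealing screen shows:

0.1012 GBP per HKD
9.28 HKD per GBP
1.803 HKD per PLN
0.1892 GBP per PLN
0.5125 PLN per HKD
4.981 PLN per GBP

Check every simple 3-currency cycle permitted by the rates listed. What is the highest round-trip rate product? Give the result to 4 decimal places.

PLN→HKD→GBP→PLN: 1.803 × 0.1012 × 4.981 = 0.90885
PLN→GBP→HKD→PLN: 0.1892 × 9.28 × 0.5125 = 0.89984
Maximum is PLN→HKD→GBP→PLN at 0.9089; no arbitrage — every cycle loses value.

0.9089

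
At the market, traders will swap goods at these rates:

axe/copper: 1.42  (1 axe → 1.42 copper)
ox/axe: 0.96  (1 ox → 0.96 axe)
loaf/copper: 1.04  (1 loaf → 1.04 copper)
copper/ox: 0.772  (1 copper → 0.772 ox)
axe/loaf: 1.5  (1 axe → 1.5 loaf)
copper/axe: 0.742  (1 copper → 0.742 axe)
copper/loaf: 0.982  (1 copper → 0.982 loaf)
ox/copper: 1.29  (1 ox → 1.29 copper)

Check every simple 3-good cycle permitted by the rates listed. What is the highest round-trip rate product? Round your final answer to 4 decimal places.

axe→loaf→copper→axe: 1.5 × 1.04 × 0.742 = 1.15752
axe→copper→ox→axe: 1.42 × 0.772 × 0.96 = 1.05239
Maximum is axe→loaf→copper→axe at 1.1575; arbitrage exists.

1.1575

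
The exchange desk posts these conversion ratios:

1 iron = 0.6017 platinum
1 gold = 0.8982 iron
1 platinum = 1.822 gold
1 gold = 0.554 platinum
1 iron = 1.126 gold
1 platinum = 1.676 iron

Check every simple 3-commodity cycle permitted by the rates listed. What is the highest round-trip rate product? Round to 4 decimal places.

platinum→iron→gold→platinum: 1.676 × 1.126 × 0.554 = 1.04550
platinum→gold→iron→platinum: 1.822 × 0.8982 × 0.6017 = 0.98469
Maximum is platinum→iron→gold→platinum at 1.0455; arbitrage exists.

1.0455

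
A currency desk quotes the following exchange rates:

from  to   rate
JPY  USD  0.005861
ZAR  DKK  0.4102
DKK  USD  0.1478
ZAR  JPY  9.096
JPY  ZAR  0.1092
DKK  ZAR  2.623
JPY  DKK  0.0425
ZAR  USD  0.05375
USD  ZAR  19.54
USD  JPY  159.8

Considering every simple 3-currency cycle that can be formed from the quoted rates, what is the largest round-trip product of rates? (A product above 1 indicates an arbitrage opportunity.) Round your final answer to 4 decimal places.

1.1847

USD→ZAR→DKK→USD: 19.54 × 0.4102 × 0.1478 = 1.18466
USD→ZAR→JPY→USD: 19.54 × 9.096 × 0.005861 = 1.04171
ZAR→JPY→DKK→ZAR: 9.096 × 0.0425 × 2.623 = 1.01400
USD→JPY→DKK→USD: 159.8 × 0.0425 × 0.1478 = 1.00378
USD→JPY→ZAR→USD: 159.8 × 0.1092 × 0.05375 = 0.93795
Maximum is USD→ZAR→DKK→USD at 1.1847; arbitrage exists.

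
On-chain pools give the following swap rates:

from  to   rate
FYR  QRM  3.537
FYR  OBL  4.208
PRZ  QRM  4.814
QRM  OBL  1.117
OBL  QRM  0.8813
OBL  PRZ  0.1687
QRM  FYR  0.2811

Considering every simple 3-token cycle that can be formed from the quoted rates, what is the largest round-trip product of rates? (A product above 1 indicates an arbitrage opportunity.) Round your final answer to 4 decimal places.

QRM→FYR→OBL→QRM: 0.2811 × 4.208 × 0.8813 = 1.04246
QRM→OBL→PRZ→QRM: 1.117 × 0.1687 × 4.814 = 0.90714
Maximum is QRM→FYR→OBL→QRM at 1.0425; arbitrage exists.

1.0425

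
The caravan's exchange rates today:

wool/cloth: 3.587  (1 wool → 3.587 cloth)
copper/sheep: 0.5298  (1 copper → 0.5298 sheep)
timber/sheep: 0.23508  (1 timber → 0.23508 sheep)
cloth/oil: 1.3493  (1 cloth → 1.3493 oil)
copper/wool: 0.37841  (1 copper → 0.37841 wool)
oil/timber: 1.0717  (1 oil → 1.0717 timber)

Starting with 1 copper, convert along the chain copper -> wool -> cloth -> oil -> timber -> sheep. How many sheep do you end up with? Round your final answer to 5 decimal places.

1 copper × 0.37841 = 0.37841 wool
0.37841 wool × 3.587 = 1.35735667 cloth
1.35735667 cloth × 1.3493 = 1.831481354831 oil
1.831481354831 oil × 1.0717 = 1.9627985679723827 timber
1.9627985679723827 timber × 0.23508 = 0.461414687358947725116 sheep

0.46141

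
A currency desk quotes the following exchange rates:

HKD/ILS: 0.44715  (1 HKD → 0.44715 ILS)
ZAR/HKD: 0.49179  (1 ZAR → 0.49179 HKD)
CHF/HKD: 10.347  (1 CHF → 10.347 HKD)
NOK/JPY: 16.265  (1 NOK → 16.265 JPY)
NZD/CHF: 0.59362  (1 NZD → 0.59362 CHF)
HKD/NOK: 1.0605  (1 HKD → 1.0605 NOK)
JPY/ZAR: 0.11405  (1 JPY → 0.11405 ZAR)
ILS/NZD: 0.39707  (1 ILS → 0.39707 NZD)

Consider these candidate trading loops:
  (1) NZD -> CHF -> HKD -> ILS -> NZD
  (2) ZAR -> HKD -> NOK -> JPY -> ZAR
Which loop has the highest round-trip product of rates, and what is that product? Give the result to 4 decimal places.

1.0905

(1) 0.59362 × 10.347 × 0.44715 × 0.39707 = 1.09054
(2) 0.49179 × 1.0605 × 16.265 × 0.11405 = 0.96747
Highest is cycle (1) at 1.0905 (>1, arbitrage).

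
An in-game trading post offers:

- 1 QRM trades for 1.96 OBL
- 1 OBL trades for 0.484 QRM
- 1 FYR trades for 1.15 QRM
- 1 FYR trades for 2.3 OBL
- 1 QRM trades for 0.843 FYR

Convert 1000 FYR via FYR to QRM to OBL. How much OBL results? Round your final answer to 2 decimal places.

1000 FYR × 1.15 = 1150 QRM
1150 QRM × 1.96 = 2254 OBL

2254.00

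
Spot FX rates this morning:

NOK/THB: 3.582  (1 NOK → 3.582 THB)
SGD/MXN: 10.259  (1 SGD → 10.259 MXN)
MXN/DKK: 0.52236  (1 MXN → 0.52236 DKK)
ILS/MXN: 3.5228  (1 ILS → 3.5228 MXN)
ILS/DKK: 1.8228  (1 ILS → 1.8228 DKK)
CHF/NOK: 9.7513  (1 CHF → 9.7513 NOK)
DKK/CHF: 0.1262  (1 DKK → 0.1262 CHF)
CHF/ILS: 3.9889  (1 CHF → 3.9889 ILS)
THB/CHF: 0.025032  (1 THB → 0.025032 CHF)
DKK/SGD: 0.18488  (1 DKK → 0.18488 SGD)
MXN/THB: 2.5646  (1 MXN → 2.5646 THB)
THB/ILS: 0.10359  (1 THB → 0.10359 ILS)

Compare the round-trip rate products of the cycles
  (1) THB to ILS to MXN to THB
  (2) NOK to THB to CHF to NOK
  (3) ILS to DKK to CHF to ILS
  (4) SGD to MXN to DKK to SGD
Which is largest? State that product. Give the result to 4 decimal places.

(1) 0.10359 × 3.5228 × 2.5646 = 0.93589
(2) 3.582 × 0.025032 × 9.7513 = 0.87435
(3) 1.8228 × 0.1262 × 3.9889 = 0.91760
(4) 10.259 × 0.52236 × 0.18488 = 0.99075
Highest is cycle (4) at 0.9908 (≤1, no arbitrage).

0.9908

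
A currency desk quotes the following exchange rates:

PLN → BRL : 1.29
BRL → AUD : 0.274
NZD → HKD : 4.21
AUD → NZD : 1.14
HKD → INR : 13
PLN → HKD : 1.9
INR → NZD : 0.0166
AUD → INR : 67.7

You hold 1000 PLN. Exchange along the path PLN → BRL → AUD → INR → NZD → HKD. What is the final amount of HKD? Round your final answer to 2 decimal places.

1672.32

1000 PLN × 1.29 = 1290 BRL
1290 BRL × 0.274 = 353.46 AUD
353.46 AUD × 67.7 = 23929.242 INR
23929.242 INR × 0.0166 = 397.2254172 NZD
397.2254172 NZD × 4.21 = 1672.319006412 HKD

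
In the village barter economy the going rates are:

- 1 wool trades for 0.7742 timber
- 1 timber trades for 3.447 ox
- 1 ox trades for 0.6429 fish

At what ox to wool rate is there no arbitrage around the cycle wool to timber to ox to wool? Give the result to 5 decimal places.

0.37472

Known legs of the cycle: 0.7742 × 3.447 = 2.6686674
For no arbitrage the full-cycle product must be 1, so the missing rate is 1 / 2.6686674 ≈ 0.3747189.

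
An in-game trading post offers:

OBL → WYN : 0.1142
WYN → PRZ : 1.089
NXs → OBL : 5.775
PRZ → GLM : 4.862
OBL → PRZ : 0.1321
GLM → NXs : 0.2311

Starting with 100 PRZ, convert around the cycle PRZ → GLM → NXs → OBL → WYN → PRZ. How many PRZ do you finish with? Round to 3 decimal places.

80.698

100 PRZ × 4.862 = 486.2 GLM
486.2 GLM × 0.2311 = 112.36082 NXs
112.36082 NXs × 5.775 = 648.8837355 OBL
648.8837355 OBL × 0.1142 = 74.1025225941 WYN
74.1025225941 WYN × 1.089 = 80.6976471049749 PRZ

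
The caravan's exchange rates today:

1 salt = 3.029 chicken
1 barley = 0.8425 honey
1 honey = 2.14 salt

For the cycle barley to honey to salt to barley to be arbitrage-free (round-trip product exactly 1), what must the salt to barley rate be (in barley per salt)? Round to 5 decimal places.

0.55465

Known legs of the cycle: 0.8425 × 2.14 = 1.80295
For no arbitrage the full-cycle product must be 1, so the missing rate is 1 / 1.80295 ≈ 0.5546466.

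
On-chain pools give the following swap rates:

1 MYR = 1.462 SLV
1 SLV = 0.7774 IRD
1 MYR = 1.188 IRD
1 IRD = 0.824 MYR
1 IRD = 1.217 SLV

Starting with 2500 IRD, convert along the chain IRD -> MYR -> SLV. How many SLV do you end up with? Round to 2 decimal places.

2500 IRD × 0.824 = 2060 MYR
2060 MYR × 1.462 = 3011.72 SLV

3011.72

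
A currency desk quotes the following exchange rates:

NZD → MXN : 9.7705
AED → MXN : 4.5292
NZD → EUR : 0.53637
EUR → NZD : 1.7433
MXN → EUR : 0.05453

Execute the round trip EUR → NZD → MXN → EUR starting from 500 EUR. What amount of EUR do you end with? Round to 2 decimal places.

500 EUR × 1.7433 = 871.65 NZD
871.65 NZD × 9.7705 = 8516.456325 MXN
8516.456325 MXN × 0.05453 = 464.40236340225 EUR

464.40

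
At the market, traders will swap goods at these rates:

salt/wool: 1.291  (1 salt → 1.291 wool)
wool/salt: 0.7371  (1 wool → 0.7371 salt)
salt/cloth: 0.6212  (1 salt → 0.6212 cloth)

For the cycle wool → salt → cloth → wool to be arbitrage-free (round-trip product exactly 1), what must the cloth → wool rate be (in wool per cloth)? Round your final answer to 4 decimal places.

Known legs of the cycle: 0.7371 × 0.6212 = 0.45788652
For no arbitrage the full-cycle product must be 1, so the missing rate is 1 / 0.45788652 ≈ 2.183947.

2.1839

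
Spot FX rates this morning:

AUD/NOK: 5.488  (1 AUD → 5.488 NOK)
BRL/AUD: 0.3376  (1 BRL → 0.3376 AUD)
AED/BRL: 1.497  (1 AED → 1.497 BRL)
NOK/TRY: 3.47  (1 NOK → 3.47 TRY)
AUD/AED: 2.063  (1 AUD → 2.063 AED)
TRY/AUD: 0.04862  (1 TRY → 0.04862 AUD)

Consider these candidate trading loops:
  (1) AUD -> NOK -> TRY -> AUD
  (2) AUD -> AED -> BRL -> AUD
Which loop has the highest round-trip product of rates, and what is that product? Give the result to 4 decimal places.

(1) 5.488 × 3.47 × 0.04862 = 0.92589
(2) 2.063 × 1.497 × 0.3376 = 1.04261
Highest is cycle (2) at 1.0426 (>1, arbitrage).

1.0426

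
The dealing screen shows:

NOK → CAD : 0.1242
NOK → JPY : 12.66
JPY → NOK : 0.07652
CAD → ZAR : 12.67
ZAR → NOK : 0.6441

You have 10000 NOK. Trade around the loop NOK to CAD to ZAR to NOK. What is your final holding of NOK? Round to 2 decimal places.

10135.65

10000 NOK × 0.1242 = 1242 CAD
1242 CAD × 12.67 = 15736.14 ZAR
15736.14 ZAR × 0.6441 = 10135.647774 NOK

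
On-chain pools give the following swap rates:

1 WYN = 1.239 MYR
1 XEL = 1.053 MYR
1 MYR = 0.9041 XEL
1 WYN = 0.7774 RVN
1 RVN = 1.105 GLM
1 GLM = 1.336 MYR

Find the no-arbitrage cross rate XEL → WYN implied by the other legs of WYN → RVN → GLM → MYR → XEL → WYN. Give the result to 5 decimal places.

Known legs of the cycle: 0.7774 × 1.105 × 1.336 × 0.9041 = 1.0375994710952
For no arbitrage the full-cycle product must be 1, so the missing rate is 1 / 1.0375994710952 ≈ 0.9637630.

0.96376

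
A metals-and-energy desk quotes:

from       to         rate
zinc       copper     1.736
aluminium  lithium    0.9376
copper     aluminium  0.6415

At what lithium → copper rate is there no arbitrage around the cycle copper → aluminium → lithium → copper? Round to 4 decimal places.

1.6626

Known legs of the cycle: 0.6415 × 0.9376 = 0.6014704
For no arbitrage the full-cycle product must be 1, so the missing rate is 1 / 0.6014704 ≈ 1.662592.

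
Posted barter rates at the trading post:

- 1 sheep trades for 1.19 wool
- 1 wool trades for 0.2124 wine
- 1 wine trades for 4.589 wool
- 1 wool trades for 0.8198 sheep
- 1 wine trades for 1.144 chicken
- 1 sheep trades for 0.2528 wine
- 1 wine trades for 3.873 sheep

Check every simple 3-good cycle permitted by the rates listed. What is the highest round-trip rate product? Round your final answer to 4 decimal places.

sheep→wool→wine→sheep: 1.19 × 0.2124 × 3.873 = 0.97892
sheep→wine→wool→sheep: 0.2528 × 4.589 × 0.8198 = 0.95105
Maximum is sheep→wool→wine→sheep at 0.9789; no arbitrage — every cycle loses value.

0.9789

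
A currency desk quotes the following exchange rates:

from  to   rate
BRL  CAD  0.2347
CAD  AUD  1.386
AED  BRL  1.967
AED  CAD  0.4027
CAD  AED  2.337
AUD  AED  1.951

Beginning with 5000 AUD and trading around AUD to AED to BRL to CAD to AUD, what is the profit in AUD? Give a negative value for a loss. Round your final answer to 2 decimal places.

1241.77

5000 AUD × 1.951 = 9755 AED
9755 AED × 1.967 = 19188.085 BRL
19188.085 BRL × 0.2347 = 4503.4435495 CAD
4503.4435495 CAD × 1.386 = 6241.772759607 AUD
Net change: 6241.772759607 − 5000 = 1241.772759607 AUD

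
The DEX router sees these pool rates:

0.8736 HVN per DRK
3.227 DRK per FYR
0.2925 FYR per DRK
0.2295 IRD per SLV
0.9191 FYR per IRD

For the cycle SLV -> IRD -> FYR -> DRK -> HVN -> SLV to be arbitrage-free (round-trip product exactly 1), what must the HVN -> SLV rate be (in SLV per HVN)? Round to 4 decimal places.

Known legs of the cycle: 0.2295 × 0.9191 × 3.227 × 0.8736 = 0.59464400761584
For no arbitrage the full-cycle product must be 1, so the missing rate is 1 / 0.59464400761584 ≈ 1.681678.

1.6817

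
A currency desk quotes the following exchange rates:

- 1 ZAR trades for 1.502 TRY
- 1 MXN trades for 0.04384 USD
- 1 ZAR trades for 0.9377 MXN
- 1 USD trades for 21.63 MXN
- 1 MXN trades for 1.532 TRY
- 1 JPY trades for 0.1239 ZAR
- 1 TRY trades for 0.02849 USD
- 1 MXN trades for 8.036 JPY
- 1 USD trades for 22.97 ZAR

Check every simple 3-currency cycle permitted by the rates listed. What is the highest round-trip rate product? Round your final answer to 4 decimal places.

0.9829

TRY→USD→ZAR→TRY: 0.02849 × 22.97 × 1.502 = 0.98293
MXN→USD→ZAR→MXN: 0.04384 × 22.97 × 0.9377 = 0.94427
MXN→TRY→USD→MXN: 1.532 × 0.02849 × 21.63 = 0.94408
MXN→JPY→ZAR→MXN: 8.036 × 0.1239 × 0.9377 = 0.93363
Maximum is TRY→USD→ZAR→TRY at 0.9829; no arbitrage — every cycle loses value.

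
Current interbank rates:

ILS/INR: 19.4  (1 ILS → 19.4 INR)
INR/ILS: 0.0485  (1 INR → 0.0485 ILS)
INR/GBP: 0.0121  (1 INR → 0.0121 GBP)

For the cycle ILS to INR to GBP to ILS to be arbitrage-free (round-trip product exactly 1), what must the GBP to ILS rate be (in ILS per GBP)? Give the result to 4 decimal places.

Known legs of the cycle: 19.4 × 0.0121 = 0.23474
For no arbitrage the full-cycle product must be 1, so the missing rate is 1 / 0.23474 ≈ 4.260032.

4.2600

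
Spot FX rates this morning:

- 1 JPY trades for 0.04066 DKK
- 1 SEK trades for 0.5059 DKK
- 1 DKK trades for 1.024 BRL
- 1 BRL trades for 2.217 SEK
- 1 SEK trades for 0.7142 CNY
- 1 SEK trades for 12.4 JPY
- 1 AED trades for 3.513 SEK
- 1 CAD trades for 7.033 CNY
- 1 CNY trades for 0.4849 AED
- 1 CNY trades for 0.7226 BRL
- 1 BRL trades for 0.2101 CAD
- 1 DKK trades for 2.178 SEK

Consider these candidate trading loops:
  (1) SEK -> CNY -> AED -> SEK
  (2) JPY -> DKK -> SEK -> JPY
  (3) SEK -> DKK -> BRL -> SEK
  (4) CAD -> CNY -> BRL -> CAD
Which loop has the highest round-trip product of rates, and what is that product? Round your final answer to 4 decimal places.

1.2166

(1) 0.7142 × 0.4849 × 3.513 = 1.21661
(2) 0.04066 × 2.178 × 12.4 = 1.09811
(3) 0.5059 × 1.024 × 2.217 = 1.14850
(4) 7.033 × 0.7226 × 0.2101 = 1.06774
Highest is cycle (1) at 1.2166 (>1, arbitrage).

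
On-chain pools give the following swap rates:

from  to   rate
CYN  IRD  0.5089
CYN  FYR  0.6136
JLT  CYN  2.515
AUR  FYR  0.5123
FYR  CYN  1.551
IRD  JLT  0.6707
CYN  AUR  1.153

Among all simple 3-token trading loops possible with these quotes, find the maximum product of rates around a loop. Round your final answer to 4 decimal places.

AUR→FYR→CYN→AUR: 0.5123 × 1.551 × 1.153 = 0.91615
CYN→IRD→JLT→CYN: 0.5089 × 0.6707 × 2.515 = 0.85842
Maximum is AUR→FYR→CYN→AUR at 0.9161; no arbitrage — every cycle loses value.

0.9161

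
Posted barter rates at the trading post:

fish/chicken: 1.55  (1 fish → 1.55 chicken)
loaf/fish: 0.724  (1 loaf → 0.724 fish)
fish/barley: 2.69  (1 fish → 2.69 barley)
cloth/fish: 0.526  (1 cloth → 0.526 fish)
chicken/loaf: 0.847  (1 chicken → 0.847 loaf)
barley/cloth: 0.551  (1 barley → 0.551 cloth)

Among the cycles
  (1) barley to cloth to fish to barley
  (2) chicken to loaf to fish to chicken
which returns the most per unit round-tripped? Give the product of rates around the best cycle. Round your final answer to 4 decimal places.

0.9505

(1) 0.551 × 0.526 × 2.69 = 0.77963
(2) 0.847 × 0.724 × 1.55 = 0.95050
Highest is cycle (2) at 0.9505 (≤1, no arbitrage).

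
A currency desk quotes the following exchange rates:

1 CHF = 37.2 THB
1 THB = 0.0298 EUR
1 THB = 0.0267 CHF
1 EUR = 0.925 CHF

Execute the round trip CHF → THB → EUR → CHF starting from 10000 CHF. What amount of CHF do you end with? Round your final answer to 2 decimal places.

10254.18

10000 CHF × 37.2 = 372000 THB
372000 THB × 0.0298 = 11085.6 EUR
11085.6 EUR × 0.925 = 10254.18 CHF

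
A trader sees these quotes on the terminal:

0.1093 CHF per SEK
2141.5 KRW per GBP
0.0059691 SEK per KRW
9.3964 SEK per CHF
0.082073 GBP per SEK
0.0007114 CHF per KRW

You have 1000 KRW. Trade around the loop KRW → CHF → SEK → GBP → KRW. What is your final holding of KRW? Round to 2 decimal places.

1000 KRW × 0.0007114 = 0.7114 CHF
0.7114 CHF × 9.3964 = 6.68459896 SEK
6.68459896 SEK × 0.082073 = 0.54862509044408 GBP
0.54862509044408 GBP × 2141.5 = 1174.88063118599732 KRW

1174.88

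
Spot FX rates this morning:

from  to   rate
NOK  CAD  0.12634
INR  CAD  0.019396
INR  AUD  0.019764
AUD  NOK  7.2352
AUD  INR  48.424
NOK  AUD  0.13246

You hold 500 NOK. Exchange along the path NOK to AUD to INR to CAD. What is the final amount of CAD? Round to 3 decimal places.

62.205

500 NOK × 0.13246 = 66.23 AUD
66.23 AUD × 48.424 = 3207.12152 INR
3207.12152 INR × 0.019396 = 62.20532900192 CAD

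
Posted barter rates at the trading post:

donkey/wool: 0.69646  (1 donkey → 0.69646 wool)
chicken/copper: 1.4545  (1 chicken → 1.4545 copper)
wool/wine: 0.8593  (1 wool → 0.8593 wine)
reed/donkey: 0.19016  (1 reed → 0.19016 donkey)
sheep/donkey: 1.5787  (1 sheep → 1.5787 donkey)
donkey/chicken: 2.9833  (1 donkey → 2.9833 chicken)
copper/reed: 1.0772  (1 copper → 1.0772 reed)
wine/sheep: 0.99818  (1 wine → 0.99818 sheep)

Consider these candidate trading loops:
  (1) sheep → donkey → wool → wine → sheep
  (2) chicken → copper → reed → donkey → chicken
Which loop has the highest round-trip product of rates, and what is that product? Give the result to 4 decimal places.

(1) 1.5787 × 0.69646 × 0.8593 × 0.99818 = 0.94308
(2) 1.4545 × 1.0772 × 0.19016 × 2.9833 = 0.88885
Highest is cycle (1) at 0.9431 (≤1, no arbitrage).

0.9431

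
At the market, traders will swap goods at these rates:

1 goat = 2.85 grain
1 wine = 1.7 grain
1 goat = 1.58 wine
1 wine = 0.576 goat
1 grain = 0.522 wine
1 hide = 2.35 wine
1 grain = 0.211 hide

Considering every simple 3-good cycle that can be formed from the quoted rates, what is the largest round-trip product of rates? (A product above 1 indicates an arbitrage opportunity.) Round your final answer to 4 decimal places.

grain→wine→goat→grain: 0.522 × 0.576 × 2.85 = 0.85692
grain→hide→wine→grain: 0.211 × 2.35 × 1.7 = 0.84295
Maximum is grain→wine→goat→grain at 0.8569; no arbitrage — every cycle loses value.

0.8569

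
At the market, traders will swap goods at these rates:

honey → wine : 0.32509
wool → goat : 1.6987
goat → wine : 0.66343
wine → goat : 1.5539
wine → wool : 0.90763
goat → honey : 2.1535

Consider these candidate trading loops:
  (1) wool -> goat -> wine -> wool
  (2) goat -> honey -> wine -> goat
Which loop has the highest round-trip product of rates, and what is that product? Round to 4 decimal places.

(1) 1.6987 × 0.66343 × 0.90763 = 1.02287
(2) 2.1535 × 0.32509 × 1.5539 = 1.08786
Highest is cycle (2) at 1.0879 (>1, arbitrage).

1.0879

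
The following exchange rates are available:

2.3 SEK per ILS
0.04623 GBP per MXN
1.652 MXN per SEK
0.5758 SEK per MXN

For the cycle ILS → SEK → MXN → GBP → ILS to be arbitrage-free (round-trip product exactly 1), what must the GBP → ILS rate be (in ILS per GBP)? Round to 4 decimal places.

Known legs of the cycle: 2.3 × 1.652 × 0.04623 = 0.175655508
For no arbitrage the full-cycle product must be 1, so the missing rate is 1 / 0.175655508 ≈ 5.692961.

5.6930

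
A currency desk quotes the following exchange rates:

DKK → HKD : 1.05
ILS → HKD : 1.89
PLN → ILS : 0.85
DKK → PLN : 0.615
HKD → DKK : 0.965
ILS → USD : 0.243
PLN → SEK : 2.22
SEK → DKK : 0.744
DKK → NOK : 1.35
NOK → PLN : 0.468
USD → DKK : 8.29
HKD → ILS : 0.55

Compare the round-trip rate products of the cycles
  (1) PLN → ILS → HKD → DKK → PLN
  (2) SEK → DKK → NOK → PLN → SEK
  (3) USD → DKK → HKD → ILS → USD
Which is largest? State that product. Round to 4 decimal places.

1.1634

(1) 0.85 × 1.89 × 0.965 × 0.615 = 0.95342
(2) 0.744 × 1.35 × 0.468 × 2.22 = 1.04353
(3) 8.29 × 1.05 × 0.55 × 0.243 = 1.16336
Highest is cycle (3) at 1.1634 (>1, arbitrage).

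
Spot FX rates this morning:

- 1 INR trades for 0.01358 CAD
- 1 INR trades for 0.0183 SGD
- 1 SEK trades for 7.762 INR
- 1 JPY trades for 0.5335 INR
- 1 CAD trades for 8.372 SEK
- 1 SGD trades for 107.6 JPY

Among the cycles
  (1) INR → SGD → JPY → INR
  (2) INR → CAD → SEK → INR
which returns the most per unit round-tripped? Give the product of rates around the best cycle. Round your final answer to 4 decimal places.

(1) 0.0183 × 107.6 × 0.5335 = 1.05050
(2) 0.01358 × 8.372 × 7.762 = 0.88248
Highest is cycle (1) at 1.0505 (>1, arbitrage).

1.0505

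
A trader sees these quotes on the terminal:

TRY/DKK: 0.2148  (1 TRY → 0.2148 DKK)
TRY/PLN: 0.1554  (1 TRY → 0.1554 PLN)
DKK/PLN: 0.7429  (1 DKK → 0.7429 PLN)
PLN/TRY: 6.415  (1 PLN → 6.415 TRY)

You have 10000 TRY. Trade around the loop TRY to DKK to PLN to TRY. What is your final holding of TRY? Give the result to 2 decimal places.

10236.73

10000 TRY × 0.2148 = 2148 DKK
2148 DKK × 0.7429 = 1595.7492 PLN
1595.7492 PLN × 6.415 = 10236.731118 TRY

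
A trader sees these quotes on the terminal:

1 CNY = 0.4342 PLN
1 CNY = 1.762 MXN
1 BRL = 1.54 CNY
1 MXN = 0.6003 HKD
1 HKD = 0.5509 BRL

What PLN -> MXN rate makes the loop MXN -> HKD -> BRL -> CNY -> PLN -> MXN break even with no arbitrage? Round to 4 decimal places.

4.5222

Known legs of the cycle: 0.6003 × 0.5509 × 1.54 × 0.4342 = 0.22113203148036
For no arbitrage the full-cycle product must be 1, so the missing rate is 1 / 0.22113203148036 ≈ 4.522185.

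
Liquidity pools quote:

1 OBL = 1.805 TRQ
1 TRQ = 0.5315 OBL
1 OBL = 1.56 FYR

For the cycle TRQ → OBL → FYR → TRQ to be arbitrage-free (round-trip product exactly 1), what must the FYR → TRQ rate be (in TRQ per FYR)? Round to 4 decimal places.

1.2061

Known legs of the cycle: 0.5315 × 1.56 = 0.82914
For no arbitrage the full-cycle product must be 1, so the missing rate is 1 / 0.82914 ≈ 1.206069.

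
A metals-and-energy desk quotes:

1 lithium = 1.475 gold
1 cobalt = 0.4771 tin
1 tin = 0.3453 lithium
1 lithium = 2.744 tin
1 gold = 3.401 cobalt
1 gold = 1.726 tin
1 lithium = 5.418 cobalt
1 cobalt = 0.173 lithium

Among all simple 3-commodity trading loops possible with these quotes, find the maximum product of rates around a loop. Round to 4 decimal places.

0.8926

lithium→cobalt→tin→lithium: 5.418 × 0.4771 × 0.3453 = 0.89258
lithium→gold→tin→lithium: 1.475 × 1.726 × 0.3453 = 0.87908
lithium→gold→cobalt→lithium: 1.475 × 3.401 × 0.173 = 0.86785
Maximum is lithium→cobalt→tin→lithium at 0.8926; no arbitrage — every cycle loses value.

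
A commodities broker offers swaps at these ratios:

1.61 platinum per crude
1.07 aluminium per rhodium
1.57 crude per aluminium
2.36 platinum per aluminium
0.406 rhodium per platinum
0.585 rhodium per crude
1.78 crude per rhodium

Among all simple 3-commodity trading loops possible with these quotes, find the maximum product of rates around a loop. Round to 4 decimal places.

1.1635

crude→platinum→rhodium→crude: 1.61 × 0.406 × 1.78 = 1.16351
aluminium→platinum→rhodium→aluminium: 2.36 × 0.406 × 1.07 = 1.02523
crude→rhodium→aluminium→crude: 0.585 × 1.07 × 1.57 = 0.98274
Maximum is crude→platinum→rhodium→crude at 1.1635; arbitrage exists.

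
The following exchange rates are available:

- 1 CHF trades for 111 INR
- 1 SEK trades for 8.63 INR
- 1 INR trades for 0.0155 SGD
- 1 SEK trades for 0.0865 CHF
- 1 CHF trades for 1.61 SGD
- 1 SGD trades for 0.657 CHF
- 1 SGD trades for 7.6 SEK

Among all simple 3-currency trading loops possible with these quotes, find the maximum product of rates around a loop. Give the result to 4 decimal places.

1.1304

INR→SGD→CHF→INR: 0.0155 × 0.657 × 111 = 1.13037
CHF→SGD→SEK→CHF: 1.61 × 7.6 × 0.0865 = 1.05841
INR→SGD→SEK→INR: 0.0155 × 7.6 × 8.63 = 1.01661
Maximum is INR→SGD→CHF→INR at 1.1304; arbitrage exists.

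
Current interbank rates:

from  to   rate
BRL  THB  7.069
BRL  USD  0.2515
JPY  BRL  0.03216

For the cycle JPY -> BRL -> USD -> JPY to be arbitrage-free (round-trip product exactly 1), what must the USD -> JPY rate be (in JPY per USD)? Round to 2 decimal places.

123.64

Known legs of the cycle: 0.03216 × 0.2515 = 0.00808824
For no arbitrage the full-cycle product must be 1, so the missing rate is 1 / 0.00808824 ≈ 123.6363.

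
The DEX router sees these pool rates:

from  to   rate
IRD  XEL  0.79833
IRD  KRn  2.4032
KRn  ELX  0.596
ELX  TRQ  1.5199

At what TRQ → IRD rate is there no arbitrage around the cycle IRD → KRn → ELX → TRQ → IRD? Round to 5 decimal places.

0.45936

Known legs of the cycle: 2.4032 × 0.596 × 1.5199 = 2.17696371328
For no arbitrage the full-cycle product must be 1, so the missing rate is 1 / 2.17696371328 ≈ 0.4593554.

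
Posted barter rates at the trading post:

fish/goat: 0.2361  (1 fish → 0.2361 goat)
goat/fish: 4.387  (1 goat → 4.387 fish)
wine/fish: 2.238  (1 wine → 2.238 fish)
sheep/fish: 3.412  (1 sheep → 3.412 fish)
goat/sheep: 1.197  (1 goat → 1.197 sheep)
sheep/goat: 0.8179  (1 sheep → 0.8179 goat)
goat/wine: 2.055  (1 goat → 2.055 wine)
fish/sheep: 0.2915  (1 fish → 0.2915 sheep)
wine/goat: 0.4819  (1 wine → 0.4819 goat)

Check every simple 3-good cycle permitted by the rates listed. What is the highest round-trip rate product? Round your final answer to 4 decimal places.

1.0858

fish→goat→wine→fish: 0.2361 × 2.055 × 2.238 = 1.08585
sheep→goat→fish→sheep: 0.8179 × 4.387 × 0.2915 = 1.04594
sheep→fish→goat→sheep: 3.412 × 0.2361 × 1.197 = 0.96427
Maximum is fish→goat→wine→fish at 1.0858; arbitrage exists.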